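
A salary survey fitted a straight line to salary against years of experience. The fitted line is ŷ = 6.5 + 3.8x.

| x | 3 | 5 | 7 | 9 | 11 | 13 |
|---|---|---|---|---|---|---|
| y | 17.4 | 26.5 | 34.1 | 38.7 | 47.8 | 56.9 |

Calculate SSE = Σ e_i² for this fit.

x=3: ŷ = 6.5 + 3.8·3 = 17.9; e = 17.4 − 17.9 = -0.5
x=5: ŷ = 6.5 + 3.8·5 = 25.5; e = 26.5 − 25.5 = 1
x=7: ŷ = 6.5 + 3.8·7 = 33.1; e = 34.1 − 33.1 = 1
x=9: ŷ = 6.5 + 3.8·9 = 40.7; e = 38.7 − 40.7 = -2
x=11: ŷ = 6.5 + 3.8·11 = 48.3; e = 47.8 − 48.3 = -0.5
x=13: ŷ = 6.5 + 3.8·13 = 55.9; e = 56.9 − 55.9 = 1
SSE = 0.25 + 1 + 1 + 4 + 0.25 + 1 = 7.5

SSE = 7.5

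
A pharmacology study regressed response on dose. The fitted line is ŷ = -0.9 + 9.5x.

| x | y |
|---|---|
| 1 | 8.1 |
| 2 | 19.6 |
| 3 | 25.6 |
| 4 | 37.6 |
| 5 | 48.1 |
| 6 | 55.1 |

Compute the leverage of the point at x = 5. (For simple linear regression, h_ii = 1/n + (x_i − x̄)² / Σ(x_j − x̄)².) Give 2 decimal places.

h = 0.30

x̄ = (1 + 2 + 3 + 4 + 5 + 6)/6 = 3.5
Σ(x − x̄)² = 6.25 + 2.25 + 0.25 + 0.25 + 2.25 + 6.25 = 17.5
h = 1/6 + (1.5)²/17.5 = 0.166667 + 0.128571 = 0.30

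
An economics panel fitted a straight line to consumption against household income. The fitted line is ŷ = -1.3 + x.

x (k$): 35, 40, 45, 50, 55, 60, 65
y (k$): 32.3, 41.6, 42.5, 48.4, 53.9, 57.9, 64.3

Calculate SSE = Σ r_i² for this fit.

SSE = 12.94

x=35: ŷ = -1.3 + 35 = 33.7; r = 32.3 − 33.7 = -1.4
x=40: ŷ = -1.3 + 40 = 38.7; r = 41.6 − 38.7 = 2.9
x=45: ŷ = -1.3 + 45 = 43.7; r = 42.5 − 43.7 = -1.2
x=50: ŷ = -1.3 + 50 = 48.7; r = 48.4 − 48.7 = -0.3
x=55: ŷ = -1.3 + 55 = 53.7; r = 53.9 − 53.7 = 0.2
x=60: ŷ = -1.3 + 60 = 58.7; r = 57.9 − 58.7 = -0.8
x=65: ŷ = -1.3 + 65 = 63.7; r = 64.3 − 63.7 = 0.6
SSE = 1.96 + 8.41 + 1.44 + 0.09 + 0.04 + 0.64 + 0.36 = 12.94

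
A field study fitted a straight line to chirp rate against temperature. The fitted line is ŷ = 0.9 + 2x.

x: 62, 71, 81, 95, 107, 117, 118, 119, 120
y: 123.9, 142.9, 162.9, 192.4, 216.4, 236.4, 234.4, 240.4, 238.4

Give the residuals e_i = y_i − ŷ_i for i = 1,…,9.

x=62: ŷ = 0.9 + 2·62 = 124.9; e = 123.9 − 124.9 = -1
x=71: ŷ = 0.9 + 2·71 = 142.9; e = 142.9 − 142.9 = 0
x=81: ŷ = 0.9 + 2·81 = 162.9; e = 162.9 − 162.9 = 0
x=95: ŷ = 0.9 + 2·95 = 190.9; e = 192.4 − 190.9 = 1.5
x=107: ŷ = 0.9 + 2·107 = 214.9; e = 216.4 − 214.9 = 1.5
x=117: ŷ = 0.9 + 2·117 = 234.9; e = 236.4 − 234.9 = 1.5
x=118: ŷ = 0.9 + 2·118 = 236.9; e = 234.4 − 236.9 = -2.5
x=119: ŷ = 0.9 + 2·119 = 238.9; e = 240.4 − 238.9 = 1.5
x=120: ŷ = 0.9 + 2·120 = 240.9; e = 238.4 − 240.9 = -2.5

-1, 0, 0, 1.5, 1.5, 1.5, -2.5, 1.5, -2.5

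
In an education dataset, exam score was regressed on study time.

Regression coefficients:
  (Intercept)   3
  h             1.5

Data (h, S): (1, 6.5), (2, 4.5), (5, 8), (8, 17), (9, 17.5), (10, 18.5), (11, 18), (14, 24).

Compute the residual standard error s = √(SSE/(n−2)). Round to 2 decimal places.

s = 1.83

h=1: Ŝ = 3 + 1.5·1 = 4.5; e = 6.5 − 4.5 = 2
h=2: Ŝ = 3 + 1.5·2 = 6; e = 4.5 − 6 = -1.5
h=5: Ŝ = 3 + 1.5·5 = 10.5; e = 8 − 10.5 = -2.5
h=8: Ŝ = 3 + 1.5·8 = 15; e = 17 − 15 = 2
h=9: Ŝ = 3 + 1.5·9 = 16.5; e = 17.5 − 16.5 = 1
h=10: Ŝ = 3 + 1.5·10 = 18; e = 18.5 − 18 = 0.5
h=11: Ŝ = 3 + 1.5·11 = 19.5; e = 18 − 19.5 = -1.5
h=14: Ŝ = 3 + 1.5·14 = 24; e = 24 − 24 = 0
SSE = 4 + 2.25 + 6.25 + 4 + 1 + 0.25 + 2.25 + 0 = 20
s = √(20/6) = √3.33333 ≈ 1.83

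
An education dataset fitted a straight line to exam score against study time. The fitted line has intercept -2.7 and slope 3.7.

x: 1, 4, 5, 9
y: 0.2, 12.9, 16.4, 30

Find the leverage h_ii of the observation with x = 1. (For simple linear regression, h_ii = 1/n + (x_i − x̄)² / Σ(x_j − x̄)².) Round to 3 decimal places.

h = 0.679

x̄ = (1 + 4 + 5 + 9)/4 = 4.75
Σ(x − x̄)² = 14.0625 + 0.5625 + 0.0625 + 18.0625 = 32.75
h = 1/4 + (-3.75)²/32.75 = 0.25 + 0.429389 = 0.679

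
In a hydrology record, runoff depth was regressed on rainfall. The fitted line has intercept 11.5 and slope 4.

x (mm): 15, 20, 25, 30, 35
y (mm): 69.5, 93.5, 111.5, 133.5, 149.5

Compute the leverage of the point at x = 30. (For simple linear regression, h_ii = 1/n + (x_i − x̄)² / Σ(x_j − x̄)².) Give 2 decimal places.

h = 0.30

x̄ = (15 + 20 + 25 + 30 + 35)/5 = 25
Σ(x − x̄)² = 100 + 25 + 0 + 25 + 100 = 250
h = 1/5 + (5)²/250 = 0.2 + 0.1 = 0.30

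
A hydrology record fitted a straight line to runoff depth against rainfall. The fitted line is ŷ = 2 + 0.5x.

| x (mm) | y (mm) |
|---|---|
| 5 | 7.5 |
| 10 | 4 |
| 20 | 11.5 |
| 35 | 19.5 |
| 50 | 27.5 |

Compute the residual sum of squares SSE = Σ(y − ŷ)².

SSE = 18.5

x=5: ŷ = 2 + 0.5·5 = 4.5; e = 7.5 − 4.5 = 3
x=10: ŷ = 2 + 0.5·10 = 7; e = 4 − 7 = -3
x=20: ŷ = 2 + 0.5·20 = 12; e = 11.5 − 12 = -0.5
x=35: ŷ = 2 + 0.5·35 = 19.5; e = 19.5 − 19.5 = 0
x=50: ŷ = 2 + 0.5·50 = 27; e = 27.5 − 27 = 0.5
SSE = 9 + 9 + 0.25 + 0 + 0.25 = 18.5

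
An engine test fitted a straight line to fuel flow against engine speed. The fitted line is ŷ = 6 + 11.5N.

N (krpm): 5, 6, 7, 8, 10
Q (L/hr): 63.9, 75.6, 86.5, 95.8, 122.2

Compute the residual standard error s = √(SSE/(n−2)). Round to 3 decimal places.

s = 1.506

N=5: ŷ = 6 + 11.5·5 = 63.5; r = 63.9 − 63.5 = 0.4
N=6: ŷ = 6 + 11.5·6 = 75; r = 75.6 − 75 = 0.6
N=7: ŷ = 6 + 11.5·7 = 86.5; r = 86.5 − 86.5 = 0
N=8: ŷ = 6 + 11.5·8 = 98; r = 95.8 − 98 = -2.2
N=10: ŷ = 6 + 11.5·10 = 121; r = 122.2 − 121 = 1.2
SSE = 0.16 + 0.36 + 0 + 4.84 + 1.44 = 6.8
s = √(6.8/3) = √2.26667 ≈ 1.506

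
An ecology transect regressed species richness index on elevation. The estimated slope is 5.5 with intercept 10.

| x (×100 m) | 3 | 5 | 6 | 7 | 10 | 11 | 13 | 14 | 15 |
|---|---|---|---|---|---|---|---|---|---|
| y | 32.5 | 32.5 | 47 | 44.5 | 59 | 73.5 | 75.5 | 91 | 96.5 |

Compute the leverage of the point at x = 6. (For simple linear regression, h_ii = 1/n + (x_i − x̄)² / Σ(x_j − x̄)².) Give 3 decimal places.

h = 0.187

x̄ = (3 + 5 + 6 + 7 + 10 + 11 + 13 + 14 + 15)/9 = 9.33333
Σ(x − x̄)² = 40.1111 + 18.7778 + 11.1111 + 5.44444 + 0.444444 + 2.77778 + 13.4444 + 21.7778 + 32.1111 = 146
h = 1/9 + (-3.33333)²/146 = 0.111111 + 0.0761035 = 0.187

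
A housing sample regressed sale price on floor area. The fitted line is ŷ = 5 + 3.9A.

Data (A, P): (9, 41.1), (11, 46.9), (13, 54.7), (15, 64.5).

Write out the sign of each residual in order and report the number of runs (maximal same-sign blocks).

3 runs

A=9: ŷ = 5 + 3.9·9 = 40.1; e = 41.1 − 40.1 = 1
A=11: ŷ = 5 + 3.9·11 = 47.9; e = 46.9 − 47.9 = -1
A=13: ŷ = 5 + 3.9·13 = 55.7; e = 54.7 − 55.7 = -1
A=15: ŷ = 5 + 3.9·15 = 63.5; e = 64.5 − 63.5 = 1
Signs: + − − +
Runs: +×1, −×2, +×1 → 3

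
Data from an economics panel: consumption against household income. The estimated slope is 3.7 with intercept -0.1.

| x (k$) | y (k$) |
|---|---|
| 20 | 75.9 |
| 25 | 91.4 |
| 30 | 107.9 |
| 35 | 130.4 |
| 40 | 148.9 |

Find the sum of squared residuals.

SSE = 16

x=20: ŷ = -0.1 + 3.7·20 = 73.9; e = 75.9 − 73.9 = 2
x=25: ŷ = -0.1 + 3.7·25 = 92.4; e = 91.4 − 92.4 = -1
x=30: ŷ = -0.1 + 3.7·30 = 110.9; e = 107.9 − 110.9 = -3
x=35: ŷ = -0.1 + 3.7·35 = 129.4; e = 130.4 − 129.4 = 1
x=40: ŷ = -0.1 + 3.7·40 = 147.9; e = 148.9 − 147.9 = 1
SSE = 4 + 1 + 9 + 1 + 1 = 16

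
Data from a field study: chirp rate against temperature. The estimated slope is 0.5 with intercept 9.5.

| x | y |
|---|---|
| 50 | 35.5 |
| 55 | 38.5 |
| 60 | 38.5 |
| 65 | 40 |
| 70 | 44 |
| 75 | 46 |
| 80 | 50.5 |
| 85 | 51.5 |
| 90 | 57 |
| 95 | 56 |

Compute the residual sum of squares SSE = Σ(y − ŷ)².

x=50: ŷ = 9.5 + 0.5·50 = 34.5; r = 35.5 − 34.5 = 1
x=55: ŷ = 9.5 + 0.5·55 = 37; r = 38.5 − 37 = 1.5
x=60: ŷ = 9.5 + 0.5·60 = 39.5; r = 38.5 − 39.5 = -1
x=65: ŷ = 9.5 + 0.5·65 = 42; r = 40 − 42 = -2
x=70: ŷ = 9.5 + 0.5·70 = 44.5; r = 44 − 44.5 = -0.5
x=75: ŷ = 9.5 + 0.5·75 = 47; r = 46 − 47 = -1
x=80: ŷ = 9.5 + 0.5·80 = 49.5; r = 50.5 − 49.5 = 1
x=85: ŷ = 9.5 + 0.5·85 = 52; r = 51.5 − 52 = -0.5
x=90: ŷ = 9.5 + 0.5·90 = 54.5; r = 57 − 54.5 = 2.5
x=95: ŷ = 9.5 + 0.5·95 = 57; r = 56 − 57 = -1
SSE = 1 + 2.25 + 1 + 4 + 0.25 + 1 + 1 + 0.25 + 6.25 + 1 = 18

SSE = 18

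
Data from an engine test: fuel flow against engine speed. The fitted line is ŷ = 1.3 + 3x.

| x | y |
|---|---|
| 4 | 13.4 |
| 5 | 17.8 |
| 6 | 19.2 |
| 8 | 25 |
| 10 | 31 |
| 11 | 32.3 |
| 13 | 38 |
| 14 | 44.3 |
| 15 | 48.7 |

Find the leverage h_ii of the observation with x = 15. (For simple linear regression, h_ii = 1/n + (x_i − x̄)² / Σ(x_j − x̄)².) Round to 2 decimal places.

x̄ = (4 + 5 + 6 + 8 + 10 + 11 + 13 + 14 + 15)/9 = 9.55556
Σ(x − x̄)² = 30.8642 + 20.7531 + 12.642 + 2.41975 + 0.197531 + 2.08642 + 11.8642 + 19.7531 + 29.642 = 130.222
h = 1/9 + (5.44444)²/130.222 = 0.111111 + 0.227626 = 0.34

h = 0.34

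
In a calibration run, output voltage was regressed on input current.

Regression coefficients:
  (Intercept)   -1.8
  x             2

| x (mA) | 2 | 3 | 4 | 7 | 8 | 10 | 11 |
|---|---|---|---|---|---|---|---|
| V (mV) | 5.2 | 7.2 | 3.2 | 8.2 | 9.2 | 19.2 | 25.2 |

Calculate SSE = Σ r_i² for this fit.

x=2: ŷ = -1.8 + 2·2 = 2.2; r = 5.2 − 2.2 = 3
x=3: ŷ = -1.8 + 2·3 = 4.2; r = 7.2 − 4.2 = 3
x=4: ŷ = -1.8 + 2·4 = 6.2; r = 3.2 − 6.2 = -3
x=7: ŷ = -1.8 + 2·7 = 12.2; r = 8.2 − 12.2 = -4
x=8: ŷ = -1.8 + 2·8 = 14.2; r = 9.2 − 14.2 = -5
x=10: ŷ = -1.8 + 2·10 = 18.2; r = 19.2 − 18.2 = 1
x=11: ŷ = -1.8 + 2·11 = 20.2; r = 25.2 − 20.2 = 5
SSE = 9 + 9 + 9 + 16 + 25 + 1 + 25 = 94

SSE = 94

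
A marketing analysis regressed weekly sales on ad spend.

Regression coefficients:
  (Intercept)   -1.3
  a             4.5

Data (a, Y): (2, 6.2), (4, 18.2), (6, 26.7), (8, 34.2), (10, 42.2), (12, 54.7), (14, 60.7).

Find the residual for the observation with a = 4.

ŷ = -1.3 + 4.5·4 = 16.7
e = 18.2 − 16.7 = 1.5

e = 1.5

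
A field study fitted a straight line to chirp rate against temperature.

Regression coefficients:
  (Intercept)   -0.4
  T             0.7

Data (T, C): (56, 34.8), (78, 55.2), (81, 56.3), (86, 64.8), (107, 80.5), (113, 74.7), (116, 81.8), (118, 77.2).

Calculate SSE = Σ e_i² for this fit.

SSE = 120

T=56: ŷ = -0.4 + 0.7·56 = 38.8; e = 34.8 − 38.8 = -4
T=78: ŷ = -0.4 + 0.7·78 = 54.2; e = 55.2 − 54.2 = 1
T=81: ŷ = -0.4 + 0.7·81 = 56.3; e = 56.3 − 56.3 = 0
T=86: ŷ = -0.4 + 0.7·86 = 59.8; e = 64.8 − 59.8 = 5
T=107: ŷ = -0.4 + 0.7·107 = 74.5; e = 80.5 − 74.5 = 6
T=113: ŷ = -0.4 + 0.7·113 = 78.7; e = 74.7 − 78.7 = -4
T=116: ŷ = -0.4 + 0.7·116 = 80.8; e = 81.8 − 80.8 = 1
T=118: ŷ = -0.4 + 0.7·118 = 82.2; e = 77.2 − 82.2 = -5
SSE = 16 + 1 + 0 + 25 + 36 + 16 + 1 + 25 = 120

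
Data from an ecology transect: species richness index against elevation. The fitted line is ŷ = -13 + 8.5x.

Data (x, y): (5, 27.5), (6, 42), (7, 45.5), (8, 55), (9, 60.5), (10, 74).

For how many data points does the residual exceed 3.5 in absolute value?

1

x=5: ŷ = -13 + 8.5·5 = 29.5; e = 27.5 − 29.5 = -2
x=6: ŷ = -13 + 8.5·6 = 38; e = 42 − 38 = 4
x=7: ŷ = -13 + 8.5·7 = 46.5; e = 45.5 − 46.5 = -1
x=8: ŷ = -13 + 8.5·8 = 55; e = 55 − 55 = 0
x=9: ŷ = -13 + 8.5·9 = 63.5; e = 60.5 − 63.5 = -3
x=10: ŷ = -13 + 8.5·10 = 72; e = 74 − 72 = 2
|e| > 3.5: x=6 (|e|=4) → 1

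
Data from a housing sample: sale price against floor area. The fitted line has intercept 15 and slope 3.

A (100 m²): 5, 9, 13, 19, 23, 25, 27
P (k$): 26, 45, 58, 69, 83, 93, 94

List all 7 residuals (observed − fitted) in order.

A=5: ŷ = 15 + 3·5 = 30; e = 26 − 30 = -4
A=9: ŷ = 15 + 3·9 = 42; e = 45 − 42 = 3
A=13: ŷ = 15 + 3·13 = 54; e = 58 − 54 = 4
A=19: ŷ = 15 + 3·19 = 72; e = 69 − 72 = -3
A=23: ŷ = 15 + 3·23 = 84; e = 83 − 84 = -1
A=25: ŷ = 15 + 3·25 = 90; e = 93 − 90 = 3
A=27: ŷ = 15 + 3·27 = 96; e = 94 − 96 = -2

-4, 3, 4, -3, -1, 3, -2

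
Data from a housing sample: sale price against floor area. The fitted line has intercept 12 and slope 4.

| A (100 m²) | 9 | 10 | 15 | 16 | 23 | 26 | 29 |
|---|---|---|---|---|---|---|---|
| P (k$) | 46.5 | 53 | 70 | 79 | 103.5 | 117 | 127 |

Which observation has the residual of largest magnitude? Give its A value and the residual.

A=9: P̂ = 12 + 4·9 = 48; e = 46.5 − 48 = -1.5
A=10: P̂ = 12 + 4·10 = 52; e = 53 − 52 = 1
A=15: P̂ = 12 + 4·15 = 72; e = 70 − 72 = -2
A=16: P̂ = 12 + 4·16 = 76; e = 79 − 76 = 3
A=23: P̂ = 12 + 4·23 = 104; e = 103.5 − 104 = -0.5
A=26: P̂ = 12 + 4·26 = 116; e = 117 − 116 = 1
A=29: P̂ = 12 + 4·29 = 128; e = 127 − 128 = -1
Largest |e| is 3 at A = 16, residual 3.

A = 16, e = 3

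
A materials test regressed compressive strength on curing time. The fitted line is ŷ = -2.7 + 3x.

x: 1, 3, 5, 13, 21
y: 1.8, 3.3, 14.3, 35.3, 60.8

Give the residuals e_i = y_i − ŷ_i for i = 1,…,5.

1.5, -3, 2, -1, 0.5

x=1: ŷ = -2.7 + 3·1 = 0.3; e = 1.8 − 0.3 = 1.5
x=3: ŷ = -2.7 + 3·3 = 6.3; e = 3.3 − 6.3 = -3
x=5: ŷ = -2.7 + 3·5 = 12.3; e = 14.3 − 12.3 = 2
x=13: ŷ = -2.7 + 3·13 = 36.3; e = 35.3 − 36.3 = -1
x=21: ŷ = -2.7 + 3·21 = 60.3; e = 60.8 − 60.3 = 0.5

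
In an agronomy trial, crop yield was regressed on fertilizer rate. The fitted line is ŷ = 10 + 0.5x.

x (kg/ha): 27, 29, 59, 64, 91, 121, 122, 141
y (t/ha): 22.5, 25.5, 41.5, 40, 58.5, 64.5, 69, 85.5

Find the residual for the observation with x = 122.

ŷ = 10 + 0.5·122 = 71
r = 69 − 71 = -2

r = -2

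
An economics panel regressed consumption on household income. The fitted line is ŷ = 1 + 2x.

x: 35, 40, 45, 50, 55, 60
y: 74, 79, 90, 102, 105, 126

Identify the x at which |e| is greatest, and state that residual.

x=35: ŷ = 1 + 2·35 = 71; e = 74 − 71 = 3
x=40: ŷ = 1 + 2·40 = 81; e = 79 − 81 = -2
x=45: ŷ = 1 + 2·45 = 91; e = 90 − 91 = -1
x=50: ŷ = 1 + 2·50 = 101; e = 102 − 101 = 1
x=55: ŷ = 1 + 2·55 = 111; e = 105 − 111 = -6
x=60: ŷ = 1 + 2·60 = 121; e = 126 − 121 = 5
Largest |e| is 6 at x = 55, residual -6.

x = 55, e = -6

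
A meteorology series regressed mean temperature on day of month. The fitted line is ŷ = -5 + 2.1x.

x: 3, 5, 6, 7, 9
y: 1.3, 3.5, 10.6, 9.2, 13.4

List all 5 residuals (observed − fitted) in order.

0, -2, 3, -0.5, -0.5

x=3: ŷ = -5 + 2.1·3 = 1.3; e = 1.3 − 1.3 = 0
x=5: ŷ = -5 + 2.1·5 = 5.5; e = 3.5 − 5.5 = -2
x=6: ŷ = -5 + 2.1·6 = 7.6; e = 10.6 − 7.6 = 3
x=7: ŷ = -5 + 2.1·7 = 9.7; e = 9.2 − 9.7 = -0.5
x=9: ŷ = -5 + 2.1·9 = 13.9; e = 13.4 − 13.9 = -0.5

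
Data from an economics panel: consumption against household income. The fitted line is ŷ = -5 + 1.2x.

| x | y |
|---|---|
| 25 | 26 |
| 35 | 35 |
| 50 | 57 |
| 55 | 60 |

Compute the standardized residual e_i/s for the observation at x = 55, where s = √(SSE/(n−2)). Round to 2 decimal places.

x=25: ŷ = -5 + 1.2·25 = 25; e = 26 − 25 = 1
x=35: ŷ = -5 + 1.2·35 = 37; e = 35 − 37 = -2
x=50: ŷ = -5 + 1.2·50 = 55; e = 57 − 55 = 2
x=55: ŷ = -5 + 1.2·55 = 61; e = 60 − 61 = -1
SSE = 1 + 4 + 4 + 1 = 10
s = √(10/2) = 2.23607
e/s = -1 / 2.23607 = -0.45

-0.45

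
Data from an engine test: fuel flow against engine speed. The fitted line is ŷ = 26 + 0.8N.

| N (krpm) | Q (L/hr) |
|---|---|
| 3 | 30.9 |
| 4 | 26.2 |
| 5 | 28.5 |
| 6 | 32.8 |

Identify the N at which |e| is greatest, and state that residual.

N=3: ŷ = 26 + 0.8·3 = 28.4; e = 30.9 − 28.4 = 2.5
N=4: ŷ = 26 + 0.8·4 = 29.2; e = 26.2 − 29.2 = -3
N=5: ŷ = 26 + 0.8·5 = 30; e = 28.5 − 30 = -1.5
N=6: ŷ = 26 + 0.8·6 = 30.8; e = 32.8 − 30.8 = 2
Largest |e| is 3 at N = 4, residual -3.

N = 4, e = -3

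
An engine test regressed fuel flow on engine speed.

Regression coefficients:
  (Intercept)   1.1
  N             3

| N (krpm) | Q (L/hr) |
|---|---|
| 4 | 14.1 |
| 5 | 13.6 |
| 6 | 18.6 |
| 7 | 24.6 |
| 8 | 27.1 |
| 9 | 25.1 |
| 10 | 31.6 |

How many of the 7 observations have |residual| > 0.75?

N=4: Q̂ = 1.1 + 3·4 = 13.1; r = 14.1 − 13.1 = 1
N=5: Q̂ = 1.1 + 3·5 = 16.1; r = 13.6 − 16.1 = -2.5
N=6: Q̂ = 1.1 + 3·6 = 19.1; r = 18.6 − 19.1 = -0.5
N=7: Q̂ = 1.1 + 3·7 = 22.1; r = 24.6 − 22.1 = 2.5
N=8: Q̂ = 1.1 + 3·8 = 25.1; r = 27.1 − 25.1 = 2
N=9: Q̂ = 1.1 + 3·9 = 28.1; r = 25.1 − 28.1 = -3
N=10: Q̂ = 1.1 + 3·10 = 31.1; r = 31.6 − 31.1 = 0.5
|r| > 0.75: N=4 (|r|=1), N=5 (|r|=2.5), N=7 (|r|=2.5), N=8 (|r|=2), N=9 (|r|=3) → 5

5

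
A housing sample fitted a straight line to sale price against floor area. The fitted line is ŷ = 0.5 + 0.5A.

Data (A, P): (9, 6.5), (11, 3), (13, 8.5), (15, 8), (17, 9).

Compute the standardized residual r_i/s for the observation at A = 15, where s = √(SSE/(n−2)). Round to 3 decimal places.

0.000

A=9: ŷ = 0.5 + 0.5·9 = 5; r = 6.5 − 5 = 1.5
A=11: ŷ = 0.5 + 0.5·11 = 6; r = 3 − 6 = -3
A=13: ŷ = 0.5 + 0.5·13 = 7; r = 8.5 − 7 = 1.5
A=15: ŷ = 0.5 + 0.5·15 = 8; r = 8 − 8 = 0
A=17: ŷ = 0.5 + 0.5·17 = 9; r = 9 − 9 = 0
SSE = 2.25 + 9 + 2.25 + 0 + 0 = 13.5
s = √(13.5/3) = 2.12132
r/s = 0 / 2.12132 = 0.000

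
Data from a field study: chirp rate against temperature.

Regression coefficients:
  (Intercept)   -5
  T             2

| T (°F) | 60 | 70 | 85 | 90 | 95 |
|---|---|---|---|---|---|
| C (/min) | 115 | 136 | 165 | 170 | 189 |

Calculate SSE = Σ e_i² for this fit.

T=60: ŷ = -5 + 2·60 = 115; e = 115 − 115 = 0
T=70: ŷ = -5 + 2·70 = 135; e = 136 − 135 = 1
T=85: ŷ = -5 + 2·85 = 165; e = 165 − 165 = 0
T=90: ŷ = -5 + 2·90 = 175; e = 170 − 175 = -5
T=95: ŷ = -5 + 2·95 = 185; e = 189 − 185 = 4
SSE = 0 + 1 + 0 + 25 + 16 = 42

SSE = 42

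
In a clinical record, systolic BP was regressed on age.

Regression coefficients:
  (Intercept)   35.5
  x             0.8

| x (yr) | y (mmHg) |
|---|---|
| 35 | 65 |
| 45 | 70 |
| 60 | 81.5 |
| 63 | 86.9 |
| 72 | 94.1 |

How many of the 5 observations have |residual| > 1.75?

x=35: ŷ = 35.5 + 0.8·35 = 63.5; e = 65 − 63.5 = 1.5
x=45: ŷ = 35.5 + 0.8·45 = 71.5; e = 70 − 71.5 = -1.5
x=60: ŷ = 35.5 + 0.8·60 = 83.5; e = 81.5 − 83.5 = -2
x=63: ŷ = 35.5 + 0.8·63 = 85.9; e = 86.9 − 85.9 = 1
x=72: ŷ = 35.5 + 0.8·72 = 93.1; e = 94.1 − 93.1 = 1
|e| > 1.75: x=60 (|e|=2) → 1

1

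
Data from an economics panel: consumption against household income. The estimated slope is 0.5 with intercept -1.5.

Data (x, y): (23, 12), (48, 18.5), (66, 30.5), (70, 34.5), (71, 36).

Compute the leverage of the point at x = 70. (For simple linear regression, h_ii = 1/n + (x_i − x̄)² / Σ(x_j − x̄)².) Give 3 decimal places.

x̄ = (23 + 48 + 66 + 70 + 71)/5 = 55.6
Σ(x − x̄)² = 1062.76 + 57.76 + 108.16 + 207.36 + 237.16 = 1673.2
h = 1/5 + (14.4)²/1673.2 = 0.2 + 0.12393 = 0.324

h = 0.324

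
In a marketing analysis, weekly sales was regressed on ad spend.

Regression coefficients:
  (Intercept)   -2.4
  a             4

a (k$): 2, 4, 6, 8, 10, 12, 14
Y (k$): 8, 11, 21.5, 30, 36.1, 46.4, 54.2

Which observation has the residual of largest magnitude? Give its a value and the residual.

a=2: ŷ = -2.4 + 4·2 = 5.6; e = 8 − 5.6 = 2.4
a=4: ŷ = -2.4 + 4·4 = 13.6; e = 11 − 13.6 = -2.6
a=6: ŷ = -2.4 + 4·6 = 21.6; e = 21.5 − 21.6 = -0.1
a=8: ŷ = -2.4 + 4·8 = 29.6; e = 30 − 29.6 = 0.4
a=10: ŷ = -2.4 + 4·10 = 37.6; e = 36.1 − 37.6 = -1.5
a=12: ŷ = -2.4 + 4·12 = 45.6; e = 46.4 − 45.6 = 0.8
a=14: ŷ = -2.4 + 4·14 = 53.6; e = 54.2 − 53.6 = 0.6
Largest |e| is 2.6 at a = 4, residual -2.6.

a = 4, e = -2.6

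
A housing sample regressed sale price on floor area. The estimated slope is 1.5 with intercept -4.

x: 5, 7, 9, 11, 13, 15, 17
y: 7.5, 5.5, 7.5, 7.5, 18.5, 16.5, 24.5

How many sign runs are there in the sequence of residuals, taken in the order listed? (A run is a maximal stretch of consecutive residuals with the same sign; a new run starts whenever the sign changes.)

x=5: ŷ = -4 + 1.5·5 = 3.5; r = 7.5 − 3.5 = 4
x=7: ŷ = -4 + 1.5·7 = 6.5; r = 5.5 − 6.5 = -1
x=9: ŷ = -4 + 1.5·9 = 9.5; r = 7.5 − 9.5 = -2
x=11: ŷ = -4 + 1.5·11 = 12.5; r = 7.5 − 12.5 = -5
x=13: ŷ = -4 + 1.5·13 = 15.5; r = 18.5 − 15.5 = 3
x=15: ŷ = -4 + 1.5·15 = 18.5; r = 16.5 − 18.5 = -2
x=17: ŷ = -4 + 1.5·17 = 21.5; r = 24.5 − 21.5 = 3
Signs: + − − − + − +
Runs: +×1, −×3, +×1, −×1, +×1 → 5

5 runs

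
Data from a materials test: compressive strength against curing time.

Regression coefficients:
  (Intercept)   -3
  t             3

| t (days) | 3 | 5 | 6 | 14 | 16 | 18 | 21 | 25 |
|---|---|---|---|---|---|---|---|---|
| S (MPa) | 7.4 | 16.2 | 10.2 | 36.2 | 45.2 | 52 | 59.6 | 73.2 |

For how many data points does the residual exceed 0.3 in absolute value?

7

t=3: Ŝ = -3 + 3·3 = 6; r = 7.4 − 6 = 1.4
t=5: Ŝ = -3 + 3·5 = 12; r = 16.2 − 12 = 4.2
t=6: Ŝ = -3 + 3·6 = 15; r = 10.2 − 15 = -4.8
t=14: Ŝ = -3 + 3·14 = 39; r = 36.2 − 39 = -2.8
t=16: Ŝ = -3 + 3·16 = 45; r = 45.2 − 45 = 0.2
t=18: Ŝ = -3 + 3·18 = 51; r = 52 − 51 = 1
t=21: Ŝ = -3 + 3·21 = 60; r = 59.6 − 60 = -0.4
t=25: Ŝ = -3 + 3·25 = 72; r = 73.2 − 72 = 1.2
|r| > 0.3: t=3 (|r|=1.4), t=5 (|r|=4.2), t=6 (|r|=4.8), t=14 (|r|=2.8), t=18 (|r|=1), t=21 (|r|=0.4), t=25 (|r|=1.2) → 7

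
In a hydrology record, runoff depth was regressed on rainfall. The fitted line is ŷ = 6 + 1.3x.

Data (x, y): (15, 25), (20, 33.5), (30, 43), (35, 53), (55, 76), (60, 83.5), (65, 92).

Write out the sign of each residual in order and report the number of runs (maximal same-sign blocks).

6 runs

x=15: ŷ = 6 + 1.3·15 = 25.5; r = 25 − 25.5 = -0.5
x=20: ŷ = 6 + 1.3·20 = 32; r = 33.5 − 32 = 1.5
x=30: ŷ = 6 + 1.3·30 = 45; r = 43 − 45 = -2
x=35: ŷ = 6 + 1.3·35 = 51.5; r = 53 − 51.5 = 1.5
x=55: ŷ = 6 + 1.3·55 = 77.5; r = 76 − 77.5 = -1.5
x=60: ŷ = 6 + 1.3·60 = 84; r = 83.5 − 84 = -0.5
x=65: ŷ = 6 + 1.3·65 = 90.5; r = 92 − 90.5 = 1.5
Signs: − + − + − − +
Runs: −×1, +×1, −×1, +×1, −×2, +×1 → 6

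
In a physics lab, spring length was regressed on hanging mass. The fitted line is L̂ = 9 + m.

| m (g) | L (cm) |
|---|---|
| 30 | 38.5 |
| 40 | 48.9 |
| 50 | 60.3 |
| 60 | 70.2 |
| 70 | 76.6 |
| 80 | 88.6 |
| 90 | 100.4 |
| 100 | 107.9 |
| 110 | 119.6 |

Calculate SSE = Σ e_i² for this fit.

m=30: L̂ = 9 + 30 = 39; e = 38.5 − 39 = -0.5
m=40: L̂ = 9 + 40 = 49; e = 48.9 − 49 = -0.1
m=50: L̂ = 9 + 50 = 59; e = 60.3 − 59 = 1.3
m=60: L̂ = 9 + 60 = 69; e = 70.2 − 69 = 1.2
m=70: L̂ = 9 + 70 = 79; e = 76.6 − 79 = -2.4
m=80: L̂ = 9 + 80 = 89; e = 88.6 − 89 = -0.4
m=90: L̂ = 9 + 90 = 99; e = 100.4 − 99 = 1.4
m=100: L̂ = 9 + 100 = 109; e = 107.9 − 109 = -1.1
m=110: L̂ = 9 + 110 = 119; e = 119.6 − 119 = 0.6
SSE = 0.25 + 0.01 + 1.69 + 1.44 + 5.76 + 0.16 + 1.96 + 1.21 + 0.36 = 12.84

SSE = 12.84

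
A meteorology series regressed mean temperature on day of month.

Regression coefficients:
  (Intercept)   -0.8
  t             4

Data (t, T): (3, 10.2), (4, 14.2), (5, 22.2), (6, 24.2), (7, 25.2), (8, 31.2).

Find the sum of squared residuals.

t=3: T̂ = -0.8 + 4·3 = 11.2; e = 10.2 − 11.2 = -1
t=4: T̂ = -0.8 + 4·4 = 15.2; e = 14.2 − 15.2 = -1
t=5: T̂ = -0.8 + 4·5 = 19.2; e = 22.2 − 19.2 = 3
t=6: T̂ = -0.8 + 4·6 = 23.2; e = 24.2 − 23.2 = 1
t=7: T̂ = -0.8 + 4·7 = 27.2; e = 25.2 − 27.2 = -2
t=8: T̂ = -0.8 + 4·8 = 31.2; e = 31.2 − 31.2 = 0
SSE = 1 + 1 + 9 + 1 + 4 + 0 = 16

SSE = 16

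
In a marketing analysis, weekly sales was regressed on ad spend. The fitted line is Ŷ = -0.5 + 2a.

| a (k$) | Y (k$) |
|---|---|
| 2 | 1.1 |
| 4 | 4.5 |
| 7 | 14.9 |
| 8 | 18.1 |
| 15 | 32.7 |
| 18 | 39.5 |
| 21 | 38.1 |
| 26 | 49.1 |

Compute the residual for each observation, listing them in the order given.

a=2: Ŷ = -0.5 + 2·2 = 3.5; r = 1.1 − 3.5 = -2.4
a=4: Ŷ = -0.5 + 2·4 = 7.5; r = 4.5 − 7.5 = -3
a=7: Ŷ = -0.5 + 2·7 = 13.5; r = 14.9 − 13.5 = 1.4
a=8: Ŷ = -0.5 + 2·8 = 15.5; r = 18.1 − 15.5 = 2.6
a=15: Ŷ = -0.5 + 2·15 = 29.5; r = 32.7 − 29.5 = 3.2
a=18: Ŷ = -0.5 + 2·18 = 35.5; r = 39.5 − 35.5 = 4
a=21: Ŷ = -0.5 + 2·21 = 41.5; r = 38.1 − 41.5 = -3.4
a=26: Ŷ = -0.5 + 2·26 = 51.5; r = 49.1 − 51.5 = -2.4

-2.4, -3, 1.4, 2.6, 3.2, 4, -3.4, -2.4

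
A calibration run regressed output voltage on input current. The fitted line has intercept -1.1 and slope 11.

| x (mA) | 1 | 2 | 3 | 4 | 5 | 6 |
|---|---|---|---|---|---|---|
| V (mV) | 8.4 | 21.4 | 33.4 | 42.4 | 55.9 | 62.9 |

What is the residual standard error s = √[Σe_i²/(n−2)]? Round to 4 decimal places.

s = 1.8028

x=1: ŷ = -1.1 + 11·1 = 9.9; e = 8.4 − 9.9 = -1.5
x=2: ŷ = -1.1 + 11·2 = 20.9; e = 21.4 − 20.9 = 0.5
x=3: ŷ = -1.1 + 11·3 = 31.9; e = 33.4 − 31.9 = 1.5
x=4: ŷ = -1.1 + 11·4 = 42.9; e = 42.4 − 42.9 = -0.5
x=5: ŷ = -1.1 + 11·5 = 53.9; e = 55.9 − 53.9 = 2
x=6: ŷ = -1.1 + 11·6 = 64.9; e = 62.9 − 64.9 = -2
SSE = 2.25 + 0.25 + 2.25 + 0.25 + 4 + 4 = 13
s = √(13/4) = √3.25 ≈ 1.8028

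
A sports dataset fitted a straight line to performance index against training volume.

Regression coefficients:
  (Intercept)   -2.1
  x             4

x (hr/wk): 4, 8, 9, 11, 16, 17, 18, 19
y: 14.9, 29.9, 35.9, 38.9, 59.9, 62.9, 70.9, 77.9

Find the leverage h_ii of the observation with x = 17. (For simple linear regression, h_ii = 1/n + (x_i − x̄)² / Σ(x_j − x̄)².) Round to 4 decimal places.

x̄ = (4 + 8 + 9 + 11 + 16 + 17 + 18 + 19)/8 = 12.75
Σ(x − x̄)² = 76.5625 + 22.5625 + 14.0625 + 3.0625 + 10.5625 + 18.0625 + 27.5625 + 39.0625 = 211.5
h = 1/8 + (4.25)²/211.5 = 0.125 + 0.0854019 = 0.2104

h = 0.2104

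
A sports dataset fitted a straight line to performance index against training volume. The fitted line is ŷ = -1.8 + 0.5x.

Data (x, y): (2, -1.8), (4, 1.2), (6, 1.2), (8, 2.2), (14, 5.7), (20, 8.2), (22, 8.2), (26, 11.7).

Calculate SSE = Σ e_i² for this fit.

x=2: ŷ = -1.8 + 0.5·2 = -0.8; e = -1.8 − (-0.8) = -1
x=4: ŷ = -1.8 + 0.5·4 = 0.2; e = 1.2 − 0.2 = 1
x=6: ŷ = -1.8 + 0.5·6 = 1.2; e = 1.2 − 1.2 = 0
x=8: ŷ = -1.8 + 0.5·8 = 2.2; e = 2.2 − 2.2 = 0
x=14: ŷ = -1.8 + 0.5·14 = 5.2; e = 5.7 − 5.2 = 0.5
x=20: ŷ = -1.8 + 0.5·20 = 8.2; e = 8.2 − 8.2 = 0
x=22: ŷ = -1.8 + 0.5·22 = 9.2; e = 8.2 − 9.2 = -1
x=26: ŷ = -1.8 + 0.5·26 = 11.2; e = 11.7 − 11.2 = 0.5
SSE = 1 + 1 + 0 + 0 + 0.25 + 0 + 1 + 0.25 = 3.5

SSE = 3.5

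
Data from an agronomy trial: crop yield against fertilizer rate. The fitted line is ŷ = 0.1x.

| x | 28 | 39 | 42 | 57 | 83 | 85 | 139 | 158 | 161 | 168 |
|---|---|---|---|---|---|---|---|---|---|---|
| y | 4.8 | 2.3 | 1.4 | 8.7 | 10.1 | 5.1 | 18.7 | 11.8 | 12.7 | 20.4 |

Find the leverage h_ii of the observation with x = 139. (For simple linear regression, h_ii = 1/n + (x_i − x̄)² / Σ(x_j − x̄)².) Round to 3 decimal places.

x̄ = (28 + 39 + 42 + 57 + 83 + 85 + 139 + 158 + 161 + 168)/10 = 96
Σ(x − x̄)² = 4624 + 3249 + 2916 + 1521 + 169 + 121 + 1849 + 3844 + 4225 + 5184 = 27702
h = 1/10 + (43)²/27702 = 0.1 + 0.0667461 = 0.167

h = 0.167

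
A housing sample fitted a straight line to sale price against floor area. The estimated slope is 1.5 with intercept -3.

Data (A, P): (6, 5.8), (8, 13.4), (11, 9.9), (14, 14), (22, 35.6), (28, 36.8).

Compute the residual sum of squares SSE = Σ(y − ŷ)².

A=6: ŷ = -3 + 1.5·6 = 6; e = 5.8 − 6 = -0.2
A=8: ŷ = -3 + 1.5·8 = 9; e = 13.4 − 9 = 4.4
A=11: ŷ = -3 + 1.5·11 = 13.5; e = 9.9 − 13.5 = -3.6
A=14: ŷ = -3 + 1.5·14 = 18; e = 14 − 18 = -4
A=22: ŷ = -3 + 1.5·22 = 30; e = 35.6 − 30 = 5.6
A=28: ŷ = -3 + 1.5·28 = 39; e = 36.8 − 39 = -2.2
SSE = 0.04 + 19.36 + 12.96 + 16 + 31.36 + 4.84 = 84.56

SSE = 84.56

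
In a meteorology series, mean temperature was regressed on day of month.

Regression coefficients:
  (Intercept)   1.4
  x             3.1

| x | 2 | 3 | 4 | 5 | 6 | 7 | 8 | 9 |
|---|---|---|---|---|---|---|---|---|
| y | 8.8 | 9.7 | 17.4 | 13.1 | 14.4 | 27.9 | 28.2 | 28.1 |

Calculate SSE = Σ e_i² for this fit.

x=2: ŷ = 1.4 + 3.1·2 = 7.6; e = 8.8 − 7.6 = 1.2
x=3: ŷ = 1.4 + 3.1·3 = 10.7; e = 9.7 − 10.7 = -1
x=4: ŷ = 1.4 + 3.1·4 = 13.8; e = 17.4 − 13.8 = 3.6
x=5: ŷ = 1.4 + 3.1·5 = 16.9; e = 13.1 − 16.9 = -3.8
x=6: ŷ = 1.4 + 3.1·6 = 20; e = 14.4 − 20 = -5.6
x=7: ŷ = 1.4 + 3.1·7 = 23.1; e = 27.9 − 23.1 = 4.8
x=8: ŷ = 1.4 + 3.1·8 = 26.2; e = 28.2 − 26.2 = 2
x=9: ŷ = 1.4 + 3.1·9 = 29.3; e = 28.1 − 29.3 = -1.2
SSE = 1.44 + 1 + 12.96 + 14.44 + 31.36 + 23.04 + 4 + 1.44 = 89.68

SSE = 89.68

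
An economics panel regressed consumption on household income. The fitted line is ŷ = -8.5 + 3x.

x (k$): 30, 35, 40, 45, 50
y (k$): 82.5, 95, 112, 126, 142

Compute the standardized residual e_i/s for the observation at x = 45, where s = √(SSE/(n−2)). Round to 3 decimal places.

-0.433

x=30: ŷ = -8.5 + 3·30 = 81.5; e = 82.5 − 81.5 = 1
x=35: ŷ = -8.5 + 3·35 = 96.5; e = 95 − 96.5 = -1.5
x=40: ŷ = -8.5 + 3·40 = 111.5; e = 112 − 111.5 = 0.5
x=45: ŷ = -8.5 + 3·45 = 126.5; e = 126 − 126.5 = -0.5
x=50: ŷ = -8.5 + 3·50 = 141.5; e = 142 − 141.5 = 0.5
SSE = 1 + 2.25 + 0.25 + 0.25 + 0.25 = 4
s = √(4/3) = 1.1547
e/s = -0.5 / 1.1547 = -0.433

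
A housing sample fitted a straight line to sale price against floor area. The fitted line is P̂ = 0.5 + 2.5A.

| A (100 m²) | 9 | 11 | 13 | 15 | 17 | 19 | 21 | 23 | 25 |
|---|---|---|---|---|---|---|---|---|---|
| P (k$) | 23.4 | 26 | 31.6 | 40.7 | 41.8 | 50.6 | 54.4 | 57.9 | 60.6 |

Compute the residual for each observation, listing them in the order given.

A=9: P̂ = 0.5 + 2.5·9 = 23; r = 23.4 − 23 = 0.4
A=11: P̂ = 0.5 + 2.5·11 = 28; r = 26 − 28 = -2
A=13: P̂ = 0.5 + 2.5·13 = 33; r = 31.6 − 33 = -1.4
A=15: P̂ = 0.5 + 2.5·15 = 38; r = 40.7 − 38 = 2.7
A=17: P̂ = 0.5 + 2.5·17 = 43; r = 41.8 − 43 = -1.2
A=19: P̂ = 0.5 + 2.5·19 = 48; r = 50.6 − 48 = 2.6
A=21: P̂ = 0.5 + 2.5·21 = 53; r = 54.4 − 53 = 1.4
A=23: P̂ = 0.5 + 2.5·23 = 58; r = 57.9 − 58 = -0.1
A=25: P̂ = 0.5 + 2.5·25 = 63; r = 60.6 − 63 = -2.4

0.4, -2, -1.4, 2.7, -1.2, 2.6, 1.4, -0.1, -2.4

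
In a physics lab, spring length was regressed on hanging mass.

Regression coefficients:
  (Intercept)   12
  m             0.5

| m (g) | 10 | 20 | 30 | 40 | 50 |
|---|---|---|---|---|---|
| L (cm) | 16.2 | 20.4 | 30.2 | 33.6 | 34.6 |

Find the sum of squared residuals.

SSE = 21.76

m=10: L̂ = 12 + 0.5·10 = 17; r = 16.2 − 17 = -0.8
m=20: L̂ = 12 + 0.5·20 = 22; r = 20.4 − 22 = -1.6
m=30: L̂ = 12 + 0.5·30 = 27; r = 30.2 − 27 = 3.2
m=40: L̂ = 12 + 0.5·40 = 32; r = 33.6 − 32 = 1.6
m=50: L̂ = 12 + 0.5·50 = 37; r = 34.6 − 37 = -2.4
SSE = 0.64 + 2.56 + 10.24 + 2.56 + 5.76 = 21.76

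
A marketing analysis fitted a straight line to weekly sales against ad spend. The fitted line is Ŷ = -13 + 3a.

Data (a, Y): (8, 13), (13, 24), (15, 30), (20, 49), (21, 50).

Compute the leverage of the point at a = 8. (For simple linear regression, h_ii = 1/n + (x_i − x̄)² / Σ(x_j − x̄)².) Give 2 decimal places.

ā = (8 + 13 + 15 + 20 + 21)/5 = 15.4
Σ(a − ā)² = 54.76 + 5.76 + 0.16 + 21.16 + 31.36 = 113.2
h = 1/5 + (-7.4)²/113.2 = 0.2 + 0.483746 = 0.68

h = 0.68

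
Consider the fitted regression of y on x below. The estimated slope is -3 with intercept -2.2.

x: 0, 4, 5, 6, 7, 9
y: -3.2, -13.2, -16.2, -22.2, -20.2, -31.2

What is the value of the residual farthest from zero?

x=0: ŷ = -2.2 − 3·0 = -2.2; r = -3.2 − (-2.2) = -1
x=4: ŷ = -2.2 − 3·4 = -14.2; r = -13.2 − (-14.2) = 1
x=5: ŷ = -2.2 − 3·5 = -17.2; r = -16.2 − (-17.2) = 1
x=6: ŷ = -2.2 − 3·6 = -20.2; r = -22.2 − (-20.2) = -2
x=7: ŷ = -2.2 − 3·7 = -23.2; r = -20.2 − (-23.2) = 3
x=9: ŷ = -2.2 − 3·9 = -29.2; r = -31.2 − (-29.2) = -2
Largest |r| is 3 at x = 7, residual 3.

r = 3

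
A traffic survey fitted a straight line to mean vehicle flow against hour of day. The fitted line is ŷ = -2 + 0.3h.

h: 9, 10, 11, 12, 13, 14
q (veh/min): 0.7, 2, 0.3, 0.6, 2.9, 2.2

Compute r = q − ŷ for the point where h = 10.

ŷ = -2 + 0.3·10 = 1
r = 2 − 1 = 1

r = 1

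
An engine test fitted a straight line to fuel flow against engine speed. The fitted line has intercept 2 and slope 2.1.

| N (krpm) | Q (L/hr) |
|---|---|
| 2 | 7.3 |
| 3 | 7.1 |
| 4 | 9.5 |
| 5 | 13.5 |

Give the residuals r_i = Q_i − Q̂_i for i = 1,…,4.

N=2: Q̂ = 2 + 2.1·2 = 6.2; r = 7.3 − 6.2 = 1.1
N=3: Q̂ = 2 + 2.1·3 = 8.3; r = 7.1 − 8.3 = -1.2
N=4: Q̂ = 2 + 2.1·4 = 10.4; r = 9.5 − 10.4 = -0.9
N=5: Q̂ = 2 + 2.1·5 = 12.5; r = 13.5 − 12.5 = 1

1.1, -1.2, -0.9, 1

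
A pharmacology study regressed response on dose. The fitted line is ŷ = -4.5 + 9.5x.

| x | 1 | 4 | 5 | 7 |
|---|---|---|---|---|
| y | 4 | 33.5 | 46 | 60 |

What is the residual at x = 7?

ŷ = -4.5 + 9.5·7 = 62
r = 60 − 62 = -2

r = -2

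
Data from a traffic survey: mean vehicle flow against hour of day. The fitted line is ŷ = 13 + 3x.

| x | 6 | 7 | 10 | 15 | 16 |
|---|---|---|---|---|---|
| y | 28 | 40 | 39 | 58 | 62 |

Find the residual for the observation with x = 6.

ŷ = 13 + 3·6 = 31
e = 28 − 31 = -3

e = -3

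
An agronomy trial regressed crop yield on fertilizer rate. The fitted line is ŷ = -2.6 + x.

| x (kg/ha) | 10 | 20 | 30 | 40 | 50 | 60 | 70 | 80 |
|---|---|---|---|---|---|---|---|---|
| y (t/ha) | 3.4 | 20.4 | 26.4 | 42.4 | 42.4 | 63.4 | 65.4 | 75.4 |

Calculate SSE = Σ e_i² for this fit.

x=10: ŷ = -2.6 + 10 = 7.4; e = 3.4 − 7.4 = -4
x=20: ŷ = -2.6 + 20 = 17.4; e = 20.4 − 17.4 = 3
x=30: ŷ = -2.6 + 30 = 27.4; e = 26.4 − 27.4 = -1
x=40: ŷ = -2.6 + 40 = 37.4; e = 42.4 − 37.4 = 5
x=50: ŷ = -2.6 + 50 = 47.4; e = 42.4 − 47.4 = -5
x=60: ŷ = -2.6 + 60 = 57.4; e = 63.4 − 57.4 = 6
x=70: ŷ = -2.6 + 70 = 67.4; e = 65.4 − 67.4 = -2
x=80: ŷ = -2.6 + 80 = 77.4; e = 75.4 − 77.4 = -2
SSE = 16 + 9 + 1 + 25 + 25 + 36 + 4 + 4 = 120

SSE = 120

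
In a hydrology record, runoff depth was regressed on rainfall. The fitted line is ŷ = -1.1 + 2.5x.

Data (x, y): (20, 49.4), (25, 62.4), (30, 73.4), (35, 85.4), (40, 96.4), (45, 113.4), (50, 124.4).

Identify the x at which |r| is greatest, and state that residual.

x=20: ŷ = -1.1 + 2.5·20 = 48.9; r = 49.4 − 48.9 = 0.5
x=25: ŷ = -1.1 + 2.5·25 = 61.4; r = 62.4 − 61.4 = 1
x=30: ŷ = -1.1 + 2.5·30 = 73.9; r = 73.4 − 73.9 = -0.5
x=35: ŷ = -1.1 + 2.5·35 = 86.4; r = 85.4 − 86.4 = -1
x=40: ŷ = -1.1 + 2.5·40 = 98.9; r = 96.4 − 98.9 = -2.5
x=45: ŷ = -1.1 + 2.5·45 = 111.4; r = 113.4 − 111.4 = 2
x=50: ŷ = -1.1 + 2.5·50 = 123.9; r = 124.4 − 123.9 = 0.5
Largest |r| is 2.5 at x = 40, residual -2.5.

x = 40, r = -2.5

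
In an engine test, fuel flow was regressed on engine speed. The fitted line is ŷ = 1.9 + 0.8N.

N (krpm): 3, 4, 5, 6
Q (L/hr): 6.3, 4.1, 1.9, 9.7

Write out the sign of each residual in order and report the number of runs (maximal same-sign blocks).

N=3: ŷ = 1.9 + 0.8·3 = 4.3; e = 6.3 − 4.3 = 2
N=4: ŷ = 1.9 + 0.8·4 = 5.1; e = 4.1 − 5.1 = -1
N=5: ŷ = 1.9 + 0.8·5 = 5.9; e = 1.9 − 5.9 = -4
N=6: ŷ = 1.9 + 0.8·6 = 6.7; e = 9.7 − 6.7 = 3
Signs: + − − +
Runs: +×1, −×2, +×1 → 3

3 runs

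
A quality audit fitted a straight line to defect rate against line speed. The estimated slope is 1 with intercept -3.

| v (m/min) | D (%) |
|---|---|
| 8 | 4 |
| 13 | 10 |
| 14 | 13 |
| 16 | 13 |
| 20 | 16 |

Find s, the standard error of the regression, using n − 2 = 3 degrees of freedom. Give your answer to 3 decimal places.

s = 1.414

v=8: ŷ = -3 + 8 = 5; r = 4 − 5 = -1
v=13: ŷ = -3 + 13 = 10; r = 10 − 10 = 0
v=14: ŷ = -3 + 14 = 11; r = 13 − 11 = 2
v=16: ŷ = -3 + 16 = 13; r = 13 − 13 = 0
v=20: ŷ = -3 + 20 = 17; r = 16 − 17 = -1
SSE = 1 + 0 + 4 + 0 + 1 = 6
s = √(6/3) = √2 ≈ 1.414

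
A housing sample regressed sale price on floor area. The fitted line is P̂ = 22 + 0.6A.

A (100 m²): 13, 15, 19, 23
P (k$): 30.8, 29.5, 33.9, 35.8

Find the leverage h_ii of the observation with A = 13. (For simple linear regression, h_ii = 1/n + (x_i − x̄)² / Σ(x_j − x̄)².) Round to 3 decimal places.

h = 0.593

Ā = (13 + 15 + 19 + 23)/4 = 17.5
Σ(A − Ā)² = 20.25 + 6.25 + 2.25 + 30.25 = 59
h = 1/4 + (-4.5)²/59 = 0.25 + 0.34322 = 0.593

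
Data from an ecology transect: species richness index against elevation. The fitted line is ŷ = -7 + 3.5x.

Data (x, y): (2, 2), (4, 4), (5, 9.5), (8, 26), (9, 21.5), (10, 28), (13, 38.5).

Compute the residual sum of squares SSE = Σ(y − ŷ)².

x=2: ŷ = -7 + 3.5·2 = 0; e = 2 − 0 = 2
x=4: ŷ = -7 + 3.5·4 = 7; e = 4 − 7 = -3
x=5: ŷ = -7 + 3.5·5 = 10.5; e = 9.5 − 10.5 = -1
x=8: ŷ = -7 + 3.5·8 = 21; e = 26 − 21 = 5
x=9: ŷ = -7 + 3.5·9 = 24.5; e = 21.5 − 24.5 = -3
x=10: ŷ = -7 + 3.5·10 = 28; e = 28 − 28 = 0
x=13: ŷ = -7 + 3.5·13 = 38.5; e = 38.5 − 38.5 = 0
SSE = 4 + 9 + 1 + 25 + 9 + 0 + 0 = 48

SSE = 48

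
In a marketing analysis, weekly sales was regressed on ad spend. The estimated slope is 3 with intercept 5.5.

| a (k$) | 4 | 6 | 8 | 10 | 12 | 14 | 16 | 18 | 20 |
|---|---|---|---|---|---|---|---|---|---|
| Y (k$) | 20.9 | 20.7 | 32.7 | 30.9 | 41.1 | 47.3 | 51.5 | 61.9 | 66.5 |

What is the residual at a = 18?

ŷ = 5.5 + 3·18 = 59.5
r = 61.9 − 59.5 = 2.4

r = 2.4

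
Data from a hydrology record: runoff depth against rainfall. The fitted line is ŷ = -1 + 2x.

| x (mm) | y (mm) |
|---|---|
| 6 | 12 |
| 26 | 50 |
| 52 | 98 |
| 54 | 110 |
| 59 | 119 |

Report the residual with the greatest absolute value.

r = -5

x=6: ŷ = -1 + 2·6 = 11; r = 12 − 11 = 1
x=26: ŷ = -1 + 2·26 = 51; r = 50 − 51 = -1
x=52: ŷ = -1 + 2·52 = 103; r = 98 − 103 = -5
x=54: ŷ = -1 + 2·54 = 107; r = 110 − 107 = 3
x=59: ŷ = -1 + 2·59 = 117; r = 119 − 117 = 2
Largest |r| is 5 at x = 52, residual -5.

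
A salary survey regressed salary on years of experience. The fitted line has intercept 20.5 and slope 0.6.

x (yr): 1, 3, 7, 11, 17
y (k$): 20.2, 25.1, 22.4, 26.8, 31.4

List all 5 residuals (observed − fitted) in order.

-0.9, 2.8, -2.3, -0.3, 0.7

x=1: ŷ = 20.5 + 0.6·1 = 21.1; e = 20.2 − 21.1 = -0.9
x=3: ŷ = 20.5 + 0.6·3 = 22.3; e = 25.1 − 22.3 = 2.8
x=7: ŷ = 20.5 + 0.6·7 = 24.7; e = 22.4 − 24.7 = -2.3
x=11: ŷ = 20.5 + 0.6·11 = 27.1; e = 26.8 − 27.1 = -0.3
x=17: ŷ = 20.5 + 0.6·17 = 30.7; e = 31.4 − 30.7 = 0.7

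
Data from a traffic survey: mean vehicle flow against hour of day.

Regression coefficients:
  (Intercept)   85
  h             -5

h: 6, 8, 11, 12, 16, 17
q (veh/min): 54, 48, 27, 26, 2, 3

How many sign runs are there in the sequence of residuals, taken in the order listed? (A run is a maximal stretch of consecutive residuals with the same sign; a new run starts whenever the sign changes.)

6 runs

h=6: ŷ = 85 − 5·6 = 55; r = 54 − 55 = -1
h=8: ŷ = 85 − 5·8 = 45; r = 48 − 45 = 3
h=11: ŷ = 85 − 5·11 = 30; r = 27 − 30 = -3
h=12: ŷ = 85 − 5·12 = 25; r = 26 − 25 = 1
h=16: ŷ = 85 − 5·16 = 5; r = 2 − 5 = -3
h=17: ŷ = 85 − 5·17 = 0; r = 3 − 0 = 3
Signs: − + − + − +
Runs: −×1, +×1, −×1, +×1, −×1, +×1 → 6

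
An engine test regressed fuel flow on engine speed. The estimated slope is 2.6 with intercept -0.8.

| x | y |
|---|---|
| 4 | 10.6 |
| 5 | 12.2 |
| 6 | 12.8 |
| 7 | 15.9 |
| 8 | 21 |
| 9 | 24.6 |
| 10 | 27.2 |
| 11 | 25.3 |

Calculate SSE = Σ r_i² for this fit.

SSE = 22.5

x=4: ŷ = -0.8 + 2.6·4 = 9.6; r = 10.6 − 9.6 = 1
x=5: ŷ = -0.8 + 2.6·5 = 12.2; r = 12.2 − 12.2 = 0
x=6: ŷ = -0.8 + 2.6·6 = 14.8; r = 12.8 − 14.8 = -2
x=7: ŷ = -0.8 + 2.6·7 = 17.4; r = 15.9 − 17.4 = -1.5
x=8: ŷ = -0.8 + 2.6·8 = 20; r = 21 − 20 = 1
x=9: ŷ = -0.8 + 2.6·9 = 22.6; r = 24.6 − 22.6 = 2
x=10: ŷ = -0.8 + 2.6·10 = 25.2; r = 27.2 − 25.2 = 2
x=11: ŷ = -0.8 + 2.6·11 = 27.8; r = 25.3 − 27.8 = -2.5
SSE = 1 + 0 + 4 + 2.25 + 1 + 4 + 4 + 6.25 = 22.5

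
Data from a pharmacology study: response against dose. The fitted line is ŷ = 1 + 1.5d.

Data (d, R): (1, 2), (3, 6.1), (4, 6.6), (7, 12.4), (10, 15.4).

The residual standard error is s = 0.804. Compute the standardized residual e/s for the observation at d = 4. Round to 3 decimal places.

ŷ = 1 + 1.5·4 = 7
e = 6.6 − 7 = -0.4
e/s = -0.4 / 0.804 = -0.498

-0.498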